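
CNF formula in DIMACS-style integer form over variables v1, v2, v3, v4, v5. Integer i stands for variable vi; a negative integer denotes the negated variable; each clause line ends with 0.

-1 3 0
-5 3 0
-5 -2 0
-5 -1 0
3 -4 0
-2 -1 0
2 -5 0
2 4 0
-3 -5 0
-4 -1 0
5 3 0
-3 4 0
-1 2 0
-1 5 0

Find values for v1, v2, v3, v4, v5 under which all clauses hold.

Pure literal: v1 appears only negated; assign v1 = False.
Set v2 = True and propagate.
  then v5 is forced to False.
  then v3 is forced to True.
  then v4 is forced to True.
Check each clause:
  1. (v3 \/ ~v1) — v3 is true.
  2. (v3 \/ ~v5) — v3 is true.
  3. (~v2 \/ ~v5) — ~v5 is true.
  4. (~v1 \/ ~v5) — ~v5 is true.
  5. (v3 \/ ~v4) — v3 is true.
  6. (~v1 \/ ~v2) — ~v1 is true.
  7. (v2 \/ ~v5) — v2 is true.
  8. (v4 \/ v2) — v2 is true.
  9. (~v5 \/ ~v3) — ~v5 is true.
  10. (~v4 \/ ~v1) — ~v1 is true.
  11. (v5 \/ v3) — v3 is true.
  12. (v4 \/ ~v3) — v4 is true.
  13. (~v1 \/ v2) — v2 is true.
  14. (v5 \/ ~v1) — ~v1 is true.

v1=0, v2=1, v3=1, v4=1, v5=0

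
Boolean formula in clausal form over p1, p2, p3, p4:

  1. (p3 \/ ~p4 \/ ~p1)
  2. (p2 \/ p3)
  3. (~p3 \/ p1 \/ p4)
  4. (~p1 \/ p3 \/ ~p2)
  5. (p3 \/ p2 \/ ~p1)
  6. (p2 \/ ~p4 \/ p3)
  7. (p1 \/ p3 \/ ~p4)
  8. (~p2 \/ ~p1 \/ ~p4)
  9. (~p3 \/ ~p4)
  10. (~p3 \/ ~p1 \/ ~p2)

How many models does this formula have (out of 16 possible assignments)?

The models are:
  p1=F p2=T p3=F p4=F
  p1=T p2=F p3=T p4=F
That's 2 in total.

2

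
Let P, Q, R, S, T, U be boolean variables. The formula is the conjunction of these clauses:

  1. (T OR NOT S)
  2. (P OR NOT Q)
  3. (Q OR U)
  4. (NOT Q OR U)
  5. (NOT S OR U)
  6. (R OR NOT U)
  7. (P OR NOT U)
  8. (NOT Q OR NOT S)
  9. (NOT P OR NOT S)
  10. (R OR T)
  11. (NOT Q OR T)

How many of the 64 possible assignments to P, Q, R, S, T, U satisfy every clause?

Satisfying assignments:
  P=1 Q=0 R=1 S=0 T=0 U=1
  P=1 Q=0 R=1 S=0 T=1 U=1
  P=1 Q=1 R=1 S=0 T=1 U=1
That's 3 in total.

3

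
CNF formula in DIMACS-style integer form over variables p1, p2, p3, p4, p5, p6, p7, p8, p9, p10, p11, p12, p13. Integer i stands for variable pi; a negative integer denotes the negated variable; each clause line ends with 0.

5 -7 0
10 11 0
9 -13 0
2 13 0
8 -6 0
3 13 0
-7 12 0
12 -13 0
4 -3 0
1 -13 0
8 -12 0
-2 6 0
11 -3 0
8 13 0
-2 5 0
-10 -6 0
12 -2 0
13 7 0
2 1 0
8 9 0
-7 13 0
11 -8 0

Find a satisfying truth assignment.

p1=True  p2=False  p3=False  p4=False  p5=False  p6=False  p7=False  p8=True  p9=True  p10=False  p11=True  p12=True  p13=True

p1 occurs only positively in the remaining clauses — set p1 = True.
p9 occurs only positively in the remaining clauses — set p9 = True.
Try p2 = False.
  then p13 is forced to True.
  then p12 is forced to True.
  then p8 is forced to True.
  then p11 is forced to True.
Try p3 = False.
Branch on p5: take p5 = False.
  then p7 is forced to False.
For the remaining variables, p4 = False, p6 = False, p10 = False works.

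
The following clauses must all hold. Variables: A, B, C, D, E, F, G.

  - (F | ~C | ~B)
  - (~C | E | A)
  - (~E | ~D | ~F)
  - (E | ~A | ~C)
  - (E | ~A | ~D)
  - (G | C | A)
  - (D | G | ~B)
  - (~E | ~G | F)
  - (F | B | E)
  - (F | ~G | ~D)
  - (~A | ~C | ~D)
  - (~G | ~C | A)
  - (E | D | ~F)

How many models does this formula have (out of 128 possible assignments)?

19

Split on E, then A.
  E=T, A=T: 10 of the 32 assignments to (B,C,D,F,G) work.
  E=T, A=F: 5 of the 32 assignments to (B,C,D,F,G) work.
  E=F, A=T: remaining (B,C,D,F,G) ∈ {(T,F,F,F,T)} — 1.
  E=F, A=F: remaining (B,C,D,F,G) ∈ {(F,F,T,T,T); (T,F,F,F,T); (T,F,T,T,T)} — 3.
Total: 10 + 5 + 1 + 3 = 19.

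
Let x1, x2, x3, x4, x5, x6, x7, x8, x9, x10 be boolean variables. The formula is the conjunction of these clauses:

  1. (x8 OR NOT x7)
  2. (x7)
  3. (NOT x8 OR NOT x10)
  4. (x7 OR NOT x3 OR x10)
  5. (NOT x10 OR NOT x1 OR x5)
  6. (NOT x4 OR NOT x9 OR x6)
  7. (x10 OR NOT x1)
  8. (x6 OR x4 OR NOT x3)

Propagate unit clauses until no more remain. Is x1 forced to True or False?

False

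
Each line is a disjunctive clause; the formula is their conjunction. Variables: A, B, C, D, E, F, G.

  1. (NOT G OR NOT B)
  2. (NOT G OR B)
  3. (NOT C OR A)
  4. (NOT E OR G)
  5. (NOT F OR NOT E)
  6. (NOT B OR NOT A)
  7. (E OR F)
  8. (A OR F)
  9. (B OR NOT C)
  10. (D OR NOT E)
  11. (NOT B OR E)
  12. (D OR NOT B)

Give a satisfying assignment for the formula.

A=True  B=False  C=False  D=True  E=False  F=True  G=False

Check each clause:
  1. (NOT G OR NOT B) — NOT G is true.
  2. (B OR NOT G) — NOT G is true.
  3. (NOT C OR A) — A is true.
  4. (NOT E OR G) — NOT E is true.
  5. (NOT E OR NOT F) — NOT E is true.
  6. (NOT A OR NOT B) — NOT B is true.
  7. (F OR E) — F is true.
  8. (A OR F) — A is true.
  9. (NOT C OR B) — NOT C is true.
  10. (NOT E OR D) — NOT E is true.
  11. (E OR NOT B) — NOT B is true.
  12. (D OR NOT B) — D is true.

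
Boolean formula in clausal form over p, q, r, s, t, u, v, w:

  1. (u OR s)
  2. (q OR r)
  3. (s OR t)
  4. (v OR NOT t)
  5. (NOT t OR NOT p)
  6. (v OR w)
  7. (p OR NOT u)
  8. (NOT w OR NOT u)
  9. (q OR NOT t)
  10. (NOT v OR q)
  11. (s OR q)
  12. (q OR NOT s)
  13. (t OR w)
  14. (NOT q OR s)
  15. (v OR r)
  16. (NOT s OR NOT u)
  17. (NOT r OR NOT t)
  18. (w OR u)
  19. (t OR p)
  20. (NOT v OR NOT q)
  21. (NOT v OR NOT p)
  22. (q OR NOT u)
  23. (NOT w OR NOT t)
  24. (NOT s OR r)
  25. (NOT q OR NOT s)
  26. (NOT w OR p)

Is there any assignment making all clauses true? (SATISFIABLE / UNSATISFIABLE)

UNSATISFIABLE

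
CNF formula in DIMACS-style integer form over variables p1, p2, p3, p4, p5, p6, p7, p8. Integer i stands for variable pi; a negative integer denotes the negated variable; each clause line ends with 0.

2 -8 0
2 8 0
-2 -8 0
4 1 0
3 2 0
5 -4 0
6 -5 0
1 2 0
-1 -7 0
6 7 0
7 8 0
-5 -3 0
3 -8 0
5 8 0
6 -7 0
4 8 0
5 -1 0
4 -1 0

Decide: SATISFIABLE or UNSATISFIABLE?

SATISFIABLE

p6 occurs only positively in the remaining clauses — set p6 = True.
Branch on p1: take p1 = False.
  then p4 is forced to True.
  then p5 is forced to True.
  then p2 is forced to True.
  then p8 is forced to False.
  then p7 is forced to True.
  then p3 is forced to False.
So p1=0, p2=1, p3=0, p4=1, p5=1, p6=1, p7=1, p8=0 is a satisfying assignment.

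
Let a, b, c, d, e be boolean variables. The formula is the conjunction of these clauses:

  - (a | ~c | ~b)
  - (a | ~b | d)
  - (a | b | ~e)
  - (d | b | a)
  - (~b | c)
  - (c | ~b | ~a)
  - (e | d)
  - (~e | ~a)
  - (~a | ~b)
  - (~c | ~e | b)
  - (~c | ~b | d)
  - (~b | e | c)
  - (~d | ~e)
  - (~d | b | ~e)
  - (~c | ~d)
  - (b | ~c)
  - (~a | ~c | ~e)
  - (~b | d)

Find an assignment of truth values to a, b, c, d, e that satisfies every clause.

a = True, b = False, c = False, d = True, e = False

Set a = True and propagate.
  then e is forced to False.
  then d is forced to True.
  then b is forced to False.
  then c is forced to False.
Check each clause:
  1. (a | ~c | ~b) — a is true.
  2. (~b | a | d) — a is true.
  3. (b | ~e | a) — a is true.
  4. (d | a | b) — a is true.
  5. (~b | c) — ~b is true.
  6. (c | ~a | ~b) — ~b is true.
  7. (e | d) — d is true.
  8. (~e | ~a) — ~e is true.
  9. (~b | ~a) — ~b is true.
  10. (~e | b | ~c) — ~e is true.
  11. (~c | ~b | d) — d is true.
  12. (c | e | ~b) — ~b is true.
  13. (~e | ~d) — ~e is true.
  14. (b | ~d | ~e) — ~e is true.
  15. (~d | ~c) — ~c is true.
  16. (b | ~c) — ~c is true.
  17. (~c | ~a | ~e) — ~e is true.
  18. (~b | d) — d is true.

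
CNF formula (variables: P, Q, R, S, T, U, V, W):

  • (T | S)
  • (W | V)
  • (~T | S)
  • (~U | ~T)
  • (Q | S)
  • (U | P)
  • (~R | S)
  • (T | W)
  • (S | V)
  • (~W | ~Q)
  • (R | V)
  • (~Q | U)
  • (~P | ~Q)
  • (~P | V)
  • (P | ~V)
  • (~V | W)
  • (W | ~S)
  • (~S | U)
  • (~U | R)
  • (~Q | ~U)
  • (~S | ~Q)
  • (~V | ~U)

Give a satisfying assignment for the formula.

Set P = False and propagate.
  then U is forced to True.
  then T is forced to False.
  then S is forced to True.
  then W is forced to True.
  then Q is forced to False.
  then V is forced to False.
  then R is forced to True.
Every clause has at least one true literal under this assignment.

P=False, Q=False, R=True, S=True, T=False, U=True, V=False, W=True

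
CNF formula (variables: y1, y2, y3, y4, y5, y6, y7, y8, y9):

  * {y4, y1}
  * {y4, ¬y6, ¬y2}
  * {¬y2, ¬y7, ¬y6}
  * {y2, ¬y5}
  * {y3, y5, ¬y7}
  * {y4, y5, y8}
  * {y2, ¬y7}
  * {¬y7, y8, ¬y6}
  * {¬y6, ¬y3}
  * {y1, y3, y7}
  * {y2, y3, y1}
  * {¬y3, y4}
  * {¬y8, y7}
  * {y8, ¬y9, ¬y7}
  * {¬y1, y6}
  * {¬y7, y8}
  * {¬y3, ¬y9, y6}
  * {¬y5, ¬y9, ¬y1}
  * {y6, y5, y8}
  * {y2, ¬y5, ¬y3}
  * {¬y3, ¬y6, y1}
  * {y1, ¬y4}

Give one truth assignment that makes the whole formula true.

y1=T, y2=T, y3=F, y4=T, y5=T, y6=T, y7=F, y8=F, y9=F

y9 occurs only negated in the remaining clauses — set y9 = False.
Set y1 = True and propagate.
  then y6 is forced to True.
  then y3 is forced to False.
Set y2 = True and propagate.
  then y4 is forced to True.
  then y7 is forced to False.
  then y8 is forced to False.
y5 is now unconstrained; take y5 = True.
Check each clause:
  1. {y4, y1} — y1 is true.
  2. {¬y6, y4, ¬y2} — y4 is true.
  3. {¬y2, ¬y7, ¬y6} — ¬y7 is true.
  4. {¬y5, y2} — y2 is true.
  5. {y3, ¬y7, y5} — ¬y7 is true.
  6. {y5, y8, y4} — y4 is true.
  7. {y2, ¬y7} — ¬y7 is true.
  8. {¬y7, ¬y6, y8} — ¬y7 is true.
  9. {¬y6, ¬y3} — ¬y3 is true.
  10. {y1, y7, y3} — y1 is true.
  11. {y2, y1, y3} — y1 is true.
  12. {y4, ¬y3} — y4 is true.
  13. {¬y8, y7} — ¬y8 is true.
  14. {y8, ¬y9, ¬y7} — ¬y7 is true.
  15. {y6, ¬y1} — y6 is true.
  16. {¬y7, y8} — ¬y7 is true.
  17. {¬y9, y6, ¬y3} — ¬y3 is true.
  18. {¬y1, ¬y9, ¬y5} — ¬y9 is true.
  19. {y8, y6, y5} — y5 is true.
  20. {¬y3, ¬y5, y2} — y2 is true.
  21. {¬y6, ¬y3, y1} — y1 is true.
  22. {¬y4, y1} — y1 is true.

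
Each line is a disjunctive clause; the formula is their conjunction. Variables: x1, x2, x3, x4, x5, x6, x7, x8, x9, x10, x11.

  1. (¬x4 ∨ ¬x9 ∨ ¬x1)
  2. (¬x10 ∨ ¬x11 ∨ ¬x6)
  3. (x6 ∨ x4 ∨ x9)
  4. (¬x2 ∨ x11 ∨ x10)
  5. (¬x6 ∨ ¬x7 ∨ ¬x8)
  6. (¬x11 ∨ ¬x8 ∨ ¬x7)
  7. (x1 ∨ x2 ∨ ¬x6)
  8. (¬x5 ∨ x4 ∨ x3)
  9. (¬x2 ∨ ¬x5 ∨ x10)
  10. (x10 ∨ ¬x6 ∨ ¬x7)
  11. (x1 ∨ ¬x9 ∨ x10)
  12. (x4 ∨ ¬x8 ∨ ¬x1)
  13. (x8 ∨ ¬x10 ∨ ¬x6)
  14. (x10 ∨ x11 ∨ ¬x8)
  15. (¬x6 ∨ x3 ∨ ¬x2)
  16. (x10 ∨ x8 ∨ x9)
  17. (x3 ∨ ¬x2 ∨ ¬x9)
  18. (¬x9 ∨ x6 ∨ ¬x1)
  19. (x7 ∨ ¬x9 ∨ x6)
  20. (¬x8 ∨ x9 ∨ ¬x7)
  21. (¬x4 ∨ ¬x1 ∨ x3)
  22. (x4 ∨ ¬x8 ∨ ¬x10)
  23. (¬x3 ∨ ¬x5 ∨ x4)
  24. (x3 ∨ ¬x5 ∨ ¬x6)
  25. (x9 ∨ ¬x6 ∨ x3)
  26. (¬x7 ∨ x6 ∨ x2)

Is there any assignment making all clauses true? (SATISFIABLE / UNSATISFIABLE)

SATISFIABLE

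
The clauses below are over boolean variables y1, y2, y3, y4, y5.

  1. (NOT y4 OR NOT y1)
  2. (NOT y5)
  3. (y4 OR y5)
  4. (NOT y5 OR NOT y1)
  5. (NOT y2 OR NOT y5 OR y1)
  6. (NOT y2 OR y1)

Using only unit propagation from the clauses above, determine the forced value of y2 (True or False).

False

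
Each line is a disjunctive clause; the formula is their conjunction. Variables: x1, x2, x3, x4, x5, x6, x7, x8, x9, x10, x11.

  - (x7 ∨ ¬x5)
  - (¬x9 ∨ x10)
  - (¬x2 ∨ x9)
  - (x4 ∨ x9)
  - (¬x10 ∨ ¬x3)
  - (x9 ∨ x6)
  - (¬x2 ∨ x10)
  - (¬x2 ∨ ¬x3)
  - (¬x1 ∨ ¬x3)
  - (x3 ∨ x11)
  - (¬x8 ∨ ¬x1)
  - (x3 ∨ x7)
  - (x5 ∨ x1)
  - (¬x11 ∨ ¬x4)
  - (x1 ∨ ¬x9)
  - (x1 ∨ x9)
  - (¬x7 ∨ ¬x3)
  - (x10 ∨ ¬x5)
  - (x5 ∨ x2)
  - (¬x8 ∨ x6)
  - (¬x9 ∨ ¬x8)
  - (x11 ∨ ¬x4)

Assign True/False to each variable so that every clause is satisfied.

x8 occurs only negated in the remaining clauses — set x8 = False.
Set x1 = True and propagate.
  then x3 is forced to False.
  then x11 is forced to True.
  then x7 is forced to True.
  then x4 is forced to False.
  then x9 is forced to True.
  then x10 is forced to True.
Branch on x2: take x2 = False.
  then x5 is forced to True.
x6 is now unconstrained; take x6 = False.

x1 = T, x2 = F, x3 = F, x4 = F, x5 = T, x6 = F, x7 = T, x8 = F, x9 = T, x10 = T, x11 = T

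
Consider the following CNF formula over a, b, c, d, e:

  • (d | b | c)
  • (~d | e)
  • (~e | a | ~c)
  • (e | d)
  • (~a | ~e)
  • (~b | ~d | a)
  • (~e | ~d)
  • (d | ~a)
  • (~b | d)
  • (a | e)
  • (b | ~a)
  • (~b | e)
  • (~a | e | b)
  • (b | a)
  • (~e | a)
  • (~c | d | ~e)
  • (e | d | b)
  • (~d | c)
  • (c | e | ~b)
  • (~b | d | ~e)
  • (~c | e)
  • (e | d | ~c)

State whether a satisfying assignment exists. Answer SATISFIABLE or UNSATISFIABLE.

UNSATISFIABLE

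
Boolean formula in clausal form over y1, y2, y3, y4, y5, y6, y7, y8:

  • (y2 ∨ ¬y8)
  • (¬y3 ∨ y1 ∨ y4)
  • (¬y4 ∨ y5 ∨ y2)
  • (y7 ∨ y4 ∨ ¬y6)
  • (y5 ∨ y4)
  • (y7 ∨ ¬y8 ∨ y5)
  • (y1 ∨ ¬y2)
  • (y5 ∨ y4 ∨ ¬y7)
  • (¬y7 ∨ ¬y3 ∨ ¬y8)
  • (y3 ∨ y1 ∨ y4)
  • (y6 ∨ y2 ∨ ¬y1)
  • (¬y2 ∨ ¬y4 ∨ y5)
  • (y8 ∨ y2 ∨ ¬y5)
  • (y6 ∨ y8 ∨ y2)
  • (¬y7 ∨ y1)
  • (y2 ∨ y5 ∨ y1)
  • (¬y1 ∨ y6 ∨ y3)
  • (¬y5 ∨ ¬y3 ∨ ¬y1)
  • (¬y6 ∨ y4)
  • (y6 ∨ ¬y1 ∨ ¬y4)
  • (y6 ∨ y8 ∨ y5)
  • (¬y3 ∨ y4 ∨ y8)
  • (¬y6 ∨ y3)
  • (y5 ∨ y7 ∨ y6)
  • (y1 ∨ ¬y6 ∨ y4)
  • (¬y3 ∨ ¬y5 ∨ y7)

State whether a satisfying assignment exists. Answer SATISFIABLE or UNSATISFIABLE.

UNSATISFIABLE

y4 = True:
  y5 = True:
    y1 = True:
      propagation gives y3=False, y6=True; contradiction.
    y1 = False:
      propagation gives y2=False, y8=False; contradiction.
  y5 = False:
    propagation gives y2=True; an empty clause results — contradiction.
y4 = False:
  y1 = True:
    propagation gives y2=True, y3=True; an empty clause results — contradiction.
  y1 = False:
    propagation gives y3=False; an empty clause results — contradiction.
Every branch closes, so no satisfying assignment exists.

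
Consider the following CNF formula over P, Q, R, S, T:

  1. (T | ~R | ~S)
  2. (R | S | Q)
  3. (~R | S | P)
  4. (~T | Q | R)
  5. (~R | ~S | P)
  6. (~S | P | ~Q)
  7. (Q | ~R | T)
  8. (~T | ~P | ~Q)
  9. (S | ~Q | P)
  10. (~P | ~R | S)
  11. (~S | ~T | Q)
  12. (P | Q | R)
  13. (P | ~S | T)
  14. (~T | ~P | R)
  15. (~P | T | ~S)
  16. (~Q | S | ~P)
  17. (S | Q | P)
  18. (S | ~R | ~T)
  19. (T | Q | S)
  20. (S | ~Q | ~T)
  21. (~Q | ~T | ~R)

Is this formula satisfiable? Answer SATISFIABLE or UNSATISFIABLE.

UNSATISFIABLE

S = True:
  T = True:
    propagation gives Q=True, P=True; an empty clause results — contradiction.
  T = False:
    propagation gives R=False, P=True; an empty clause results — contradiction.
S = False:
  Q = True:
    propagation gives P=True; an empty clause results — contradiction.
  Q = False:
    propagation gives R=True, P=True; an empty clause results — contradiction.
Every branch closes, so no satisfying assignment exists.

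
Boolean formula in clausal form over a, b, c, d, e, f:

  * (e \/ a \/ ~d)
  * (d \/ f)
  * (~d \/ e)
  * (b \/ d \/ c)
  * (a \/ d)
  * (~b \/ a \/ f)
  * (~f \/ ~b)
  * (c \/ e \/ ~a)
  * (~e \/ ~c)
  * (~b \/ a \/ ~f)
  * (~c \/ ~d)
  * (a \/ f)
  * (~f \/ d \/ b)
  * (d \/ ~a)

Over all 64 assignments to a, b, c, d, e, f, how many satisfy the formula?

Satisfying assignments:
  a=F b=F c=F d=T e=T f=T
  a=T b=F c=F d=T e=T f=F
  a=T b=F c=F d=T e=T f=T
  a=T b=T c=F d=T e=T f=F
Count: 4.

4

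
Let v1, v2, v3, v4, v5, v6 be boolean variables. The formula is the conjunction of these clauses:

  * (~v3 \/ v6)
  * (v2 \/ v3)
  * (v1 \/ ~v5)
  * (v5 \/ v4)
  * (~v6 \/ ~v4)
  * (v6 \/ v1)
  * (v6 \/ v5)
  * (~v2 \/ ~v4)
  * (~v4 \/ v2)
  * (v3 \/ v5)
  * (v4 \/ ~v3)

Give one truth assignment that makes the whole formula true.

v1=1, v2=1, v3=0, v4=0, v5=1, v6=1

Check each clause:
  1. (v6 \/ ~v3) — ~v3 is true.
  2. (v2 \/ v3) — v2 is true.
  3. (v1 \/ ~v5) — v1 is true.
  4. (v4 \/ v5) — v5 is true.
  5. (~v6 \/ ~v4) — ~v4 is true.
  6. (v6 \/ v1) — v1 is true.
  7. (v6 \/ v5) — v5 is true.
  8. (~v4 \/ ~v2) — ~v4 is true.
  9. (v2 \/ ~v4) — v2 is true.
  10. (v3 \/ v5) — v5 is true.
  11. (v4 \/ ~v3) — ~v3 is true.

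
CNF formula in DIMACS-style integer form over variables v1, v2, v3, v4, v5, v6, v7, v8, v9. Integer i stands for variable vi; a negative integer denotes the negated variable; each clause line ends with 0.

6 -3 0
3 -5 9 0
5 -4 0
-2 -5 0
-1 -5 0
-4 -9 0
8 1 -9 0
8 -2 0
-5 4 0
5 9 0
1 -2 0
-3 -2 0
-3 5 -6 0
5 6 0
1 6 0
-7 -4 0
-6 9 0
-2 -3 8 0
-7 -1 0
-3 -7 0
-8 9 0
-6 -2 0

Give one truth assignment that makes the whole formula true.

v1 = True  v2 = False  v3 = False  v4 = False  v5 = False  v6 = True  v7 = False  v8 = False  v9 = True

Pure literal: v2 appears only negated; assign v2 = False.
Pure literal: v7 appears only negated; assign v7 = False.
Set v1 = True and propagate.
  then v5 is forced to False.
  then v4 is forced to False.
  then v9 is forced to True.
  then v6 is forced to True.
  then v3 is forced to False.
v8 is now unconstrained; take v8 = False.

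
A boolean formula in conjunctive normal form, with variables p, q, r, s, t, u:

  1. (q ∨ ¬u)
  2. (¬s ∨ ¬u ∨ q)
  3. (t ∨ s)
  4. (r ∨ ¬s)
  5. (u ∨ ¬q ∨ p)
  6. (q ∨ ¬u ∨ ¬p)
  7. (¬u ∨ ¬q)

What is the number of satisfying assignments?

12

Split on q, then u.
  q=T, u=T: a clause becomes empty — 0.
  q=T, u=F: remaining (p,r,s,t) ∈ {(T,F,F,T); (T,T,F,T); (T,T,T,F); (T,T,T,T)} — 4.
  q=F, u=T: a clause becomes empty — 0.
  q=F, u=F: p free; 4 ways for (r,s,t) × 2^1 = 8.
Total: 0 + 4 + 0 + 8 = 12.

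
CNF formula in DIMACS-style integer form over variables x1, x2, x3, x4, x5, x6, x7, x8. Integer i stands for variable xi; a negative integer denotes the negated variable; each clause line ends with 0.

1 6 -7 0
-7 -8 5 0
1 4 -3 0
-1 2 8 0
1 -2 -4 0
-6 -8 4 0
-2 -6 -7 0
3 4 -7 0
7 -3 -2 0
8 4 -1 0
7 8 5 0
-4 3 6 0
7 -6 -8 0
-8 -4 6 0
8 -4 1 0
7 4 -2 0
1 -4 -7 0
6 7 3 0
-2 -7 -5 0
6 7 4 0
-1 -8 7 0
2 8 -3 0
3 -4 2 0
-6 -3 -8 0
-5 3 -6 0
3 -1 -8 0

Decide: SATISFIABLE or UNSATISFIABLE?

SATISFIABLE

Branch on x1: take x1 = True.
Try x2 = False.
  then x8 is forced to True.
  then x7 is forced to True.
  then x5 is forced to True.
  then x3 is forced to True.
  then x6 is forced to False.
  then x4 is forced to False.
So x1=True, x2=False, x3=True, x4=False, x5=True, x6=False, x7=True, x8=True is a satisfying assignment.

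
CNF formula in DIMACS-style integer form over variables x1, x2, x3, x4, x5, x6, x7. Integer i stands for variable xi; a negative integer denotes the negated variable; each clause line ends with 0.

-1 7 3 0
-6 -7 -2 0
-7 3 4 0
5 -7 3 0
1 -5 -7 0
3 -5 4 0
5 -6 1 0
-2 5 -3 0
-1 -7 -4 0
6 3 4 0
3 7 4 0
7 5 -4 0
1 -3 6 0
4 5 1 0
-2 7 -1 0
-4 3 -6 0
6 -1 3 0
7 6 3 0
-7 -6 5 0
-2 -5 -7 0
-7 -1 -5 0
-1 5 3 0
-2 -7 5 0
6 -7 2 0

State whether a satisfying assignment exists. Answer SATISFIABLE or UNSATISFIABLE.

Branch on x1: take x1 = True.
The remaining clauses are satisfied by x2 = False, x3 = True, x4 = False, x5 = True, x6 = False, x7 = False.
Every clause has at least one true literal under this assignment.
So x1=True, x2=False, x3=True, x4=False, x5=True, x6=False, x7=False is a satisfying assignment.

SATISFIABLE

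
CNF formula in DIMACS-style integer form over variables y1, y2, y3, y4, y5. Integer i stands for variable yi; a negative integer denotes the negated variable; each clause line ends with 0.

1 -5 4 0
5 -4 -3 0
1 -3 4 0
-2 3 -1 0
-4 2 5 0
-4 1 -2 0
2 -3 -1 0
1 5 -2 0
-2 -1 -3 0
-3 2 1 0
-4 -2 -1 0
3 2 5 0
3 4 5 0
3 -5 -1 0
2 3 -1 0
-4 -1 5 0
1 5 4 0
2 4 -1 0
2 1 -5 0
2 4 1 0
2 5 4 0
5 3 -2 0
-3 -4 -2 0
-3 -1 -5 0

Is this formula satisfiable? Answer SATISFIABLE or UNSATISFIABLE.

UNSATISFIABLE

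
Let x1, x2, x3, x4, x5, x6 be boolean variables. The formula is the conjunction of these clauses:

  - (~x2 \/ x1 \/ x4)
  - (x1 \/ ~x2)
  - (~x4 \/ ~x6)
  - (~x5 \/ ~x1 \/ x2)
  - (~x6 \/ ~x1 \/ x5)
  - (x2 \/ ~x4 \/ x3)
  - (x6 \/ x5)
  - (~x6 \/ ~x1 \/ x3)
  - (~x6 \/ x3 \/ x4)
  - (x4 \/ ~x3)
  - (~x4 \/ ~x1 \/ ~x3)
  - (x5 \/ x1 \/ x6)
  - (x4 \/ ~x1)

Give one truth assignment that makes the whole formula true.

Branch on x1: take x1 = False.
  then x2 is forced to False.
The remaining clauses are satisfied by x3 = True, x4 = True, x5 = True, x6 = False.
Every clause has at least one true literal under this assignment.

x1=F, x2=F, x3=T, x4=T, x5=T, x6=F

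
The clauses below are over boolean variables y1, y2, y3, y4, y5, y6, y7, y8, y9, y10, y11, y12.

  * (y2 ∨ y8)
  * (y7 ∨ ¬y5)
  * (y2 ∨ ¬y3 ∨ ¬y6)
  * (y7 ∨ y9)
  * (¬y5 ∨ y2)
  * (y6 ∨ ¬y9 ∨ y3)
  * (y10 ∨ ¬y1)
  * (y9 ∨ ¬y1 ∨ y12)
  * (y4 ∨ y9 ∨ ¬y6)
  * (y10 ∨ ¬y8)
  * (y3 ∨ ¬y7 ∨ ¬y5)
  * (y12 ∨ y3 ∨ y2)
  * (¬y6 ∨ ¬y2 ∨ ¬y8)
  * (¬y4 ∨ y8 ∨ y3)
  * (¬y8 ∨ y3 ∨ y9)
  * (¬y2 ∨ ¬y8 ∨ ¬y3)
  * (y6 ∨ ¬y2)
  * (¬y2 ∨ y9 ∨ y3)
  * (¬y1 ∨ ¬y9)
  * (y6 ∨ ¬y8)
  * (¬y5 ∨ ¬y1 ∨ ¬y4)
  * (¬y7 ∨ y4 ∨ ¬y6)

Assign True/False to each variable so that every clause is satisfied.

Pure literal: y1 appears only negated; assign y1 = False.
y5 occurs only negated in the remaining clauses — set y5 = False.
Set y2 = True and propagate.
  then y6 is forced to True.
  then y8 is forced to False.
Set y3 = True and propagate.
The remaining clauses are satisfied by y4 = True, y7 = True, y9 = False, y10 = True, y11 = True, y12 = True.
Every clause has at least one true literal under this assignment.

y1=False  y2=True  y3=True  y4=True  y5=False  y6=True  y7=True  y8=False  y9=False  y10=True  y11=True  y12=True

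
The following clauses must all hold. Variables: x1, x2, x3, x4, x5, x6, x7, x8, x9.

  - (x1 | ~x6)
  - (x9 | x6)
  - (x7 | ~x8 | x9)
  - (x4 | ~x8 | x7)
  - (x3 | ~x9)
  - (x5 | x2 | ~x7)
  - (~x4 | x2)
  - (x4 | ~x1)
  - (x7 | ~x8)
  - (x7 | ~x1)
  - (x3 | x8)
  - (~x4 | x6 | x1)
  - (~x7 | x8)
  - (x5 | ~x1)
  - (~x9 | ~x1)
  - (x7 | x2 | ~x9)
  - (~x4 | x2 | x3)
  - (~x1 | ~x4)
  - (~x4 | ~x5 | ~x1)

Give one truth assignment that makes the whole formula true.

x2 occurs only positively in the remaining clauses — set x2 = True.
x3 occurs only positively in the remaining clauses — set x3 = True.
Try x1 = False.
  then x6 is forced to False.
  then x9 is forced to True.
  then x4 is forced to False.
Try x7 = False.
  then x8 is forced to False.
x5 is now unconstrained; take x5 = False.

x1 = 0, x2 = 1, x3 = 1, x4 = 0, x5 = 0, x6 = 0, x7 = 0, x8 = 0, x9 = 1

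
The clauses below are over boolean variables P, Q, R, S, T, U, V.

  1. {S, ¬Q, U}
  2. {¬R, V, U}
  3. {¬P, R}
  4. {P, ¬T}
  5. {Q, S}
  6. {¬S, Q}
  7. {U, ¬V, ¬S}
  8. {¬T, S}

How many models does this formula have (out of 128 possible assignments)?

Case analysis on S and Q:
  S=1, Q=1: 9 of the 32 assignments to (P,R,T,U,V) work.
  S=1, Q=0: a clause becomes empty — 0.
  S=0, Q=1: V free; 3 ways for (P,R,T,U) × 2^1 = 6.
  S=0, Q=0: a clause becomes empty — 0.
Total: 9 + 0 + 6 + 0 = 15.

15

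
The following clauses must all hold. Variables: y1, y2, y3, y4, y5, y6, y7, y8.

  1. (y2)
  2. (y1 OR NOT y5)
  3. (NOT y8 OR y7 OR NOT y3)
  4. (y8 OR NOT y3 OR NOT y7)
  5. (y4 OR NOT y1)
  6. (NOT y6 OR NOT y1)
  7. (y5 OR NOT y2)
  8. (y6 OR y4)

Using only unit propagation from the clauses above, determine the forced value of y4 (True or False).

(y2) is a unit clause: y2 = True.
From (y5 OR NOT y2) and y2 = True: y5 = True.
(y1 OR NOT y5) with y5 = True leaves only y1, so y1 = True.
From (NOT y1 OR y4) and y1 = True: y4 = True.

True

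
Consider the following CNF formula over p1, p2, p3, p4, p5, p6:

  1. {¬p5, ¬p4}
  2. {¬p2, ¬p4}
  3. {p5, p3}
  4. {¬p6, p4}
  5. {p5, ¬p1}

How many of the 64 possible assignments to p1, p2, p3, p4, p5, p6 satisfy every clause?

Case analysis on p4 and p5:
  p4=T, p5=T: a clause becomes empty — 0.
  p4=T, p5=F: remaining (p1,p2,p3,p6) ∈ {(F,F,T,F); (F,F,T,T)} — 2.
  p4=F, p5=T: forces p6=F; p1, p2, p3 free → 2^3 = 8.
  p4=F, p5=F: remaining (p1,p2,p3,p6) ∈ {(F,F,T,F); (F,T,T,F)} — 2.
Total: 0 + 2 + 8 + 2 = 12.

12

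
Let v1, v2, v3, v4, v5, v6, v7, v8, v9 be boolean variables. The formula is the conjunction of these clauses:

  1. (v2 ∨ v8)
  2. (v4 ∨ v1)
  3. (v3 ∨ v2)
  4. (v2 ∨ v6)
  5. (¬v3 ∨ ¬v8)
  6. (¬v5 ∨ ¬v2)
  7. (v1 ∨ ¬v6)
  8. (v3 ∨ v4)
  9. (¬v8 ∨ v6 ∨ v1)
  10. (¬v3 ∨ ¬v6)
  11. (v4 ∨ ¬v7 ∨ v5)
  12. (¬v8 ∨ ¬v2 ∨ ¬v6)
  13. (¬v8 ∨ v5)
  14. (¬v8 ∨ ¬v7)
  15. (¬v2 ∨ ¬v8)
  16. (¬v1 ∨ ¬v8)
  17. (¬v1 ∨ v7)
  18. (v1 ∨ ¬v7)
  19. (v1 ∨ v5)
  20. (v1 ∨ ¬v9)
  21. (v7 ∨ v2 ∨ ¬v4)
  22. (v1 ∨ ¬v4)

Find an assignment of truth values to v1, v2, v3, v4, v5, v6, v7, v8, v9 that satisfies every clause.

v1 = True  v2 = True  v3 = False  v4 = True  v5 = False  v6 = False  v7 = True  v8 = False  v9 = False

Pure literal: v9 appears only negated; assign v9 = False.
Set v1 = True and propagate.
  then v8 is forced to False.
  then v2 is forced to True.
  then v5 is forced to False.
  then v7 is forced to True.
  then v4 is forced to True.
Try v3 = False.
v6 is now unconstrained; take v6 = False.
Check each clause:
  1. (v8 ∨ v2) — v2 is true.
  2. (v1 ∨ v4) — v1 is true.
  3. (v3 ∨ v2) — v2 is true.
  4. (v2 ∨ v6) — v2 is true.
  5. (¬v3 ∨ ¬v8) — ¬v8 is true.
  6. (¬v2 ∨ ¬v5) — ¬v5 is true.
  7. (v1 ∨ ¬v6) — v1 is true.
  8. (v4 ∨ v3) — v4 is true.
  9. (v6 ∨ v1 ∨ ¬v8) — ¬v8 is true.
  10. (¬v3 ∨ ¬v6) — ¬v6 is true.
  11. (¬v7 ∨ v4 ∨ v5) — v4 is true.
  12. (¬v6 ∨ ¬v8 ∨ ¬v2) — ¬v8 is true.
  13. (¬v8 ∨ v5) — ¬v8 is true.
  14. (¬v8 ∨ ¬v7) — ¬v8 is true.
  15. (¬v2 ∨ ¬v8) — ¬v8 is true.
  16. (¬v8 ∨ ¬v1) — ¬v8 is true.
  17. (v7 ∨ ¬v1) — v7 is true.
  18. (¬v7 ∨ v1) — v1 is true.
  19. (v1 ∨ v5) — v1 is true.
  20. (v1 ∨ ¬v9) — v1 is true.
  21. (¬v4 ∨ v2 ∨ v7) — v2 is true.
  22. (¬v4 ∨ v1) — v1 is true.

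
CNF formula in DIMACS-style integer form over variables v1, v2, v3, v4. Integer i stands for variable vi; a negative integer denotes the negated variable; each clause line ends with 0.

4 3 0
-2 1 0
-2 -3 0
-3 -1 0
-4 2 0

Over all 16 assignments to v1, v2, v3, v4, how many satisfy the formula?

2

Satisfying assignments:
  v1=0 v2=0 v3=1 v4=0
  v1=1 v2=1 v3=0 v4=1
Count: 2.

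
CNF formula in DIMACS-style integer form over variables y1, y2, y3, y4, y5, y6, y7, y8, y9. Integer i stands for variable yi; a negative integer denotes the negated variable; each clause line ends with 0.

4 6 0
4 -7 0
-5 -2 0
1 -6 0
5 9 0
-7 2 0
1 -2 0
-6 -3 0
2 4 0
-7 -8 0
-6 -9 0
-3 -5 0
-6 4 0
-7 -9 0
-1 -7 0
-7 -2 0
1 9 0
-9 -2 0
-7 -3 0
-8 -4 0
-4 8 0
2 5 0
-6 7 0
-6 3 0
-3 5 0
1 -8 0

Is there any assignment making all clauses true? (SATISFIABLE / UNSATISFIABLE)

y7 = True:
  propagation gives y4=True, y2=True; an empty clause results — contradiction.
y7 = False:
  propagation gives y6=False, y4=True, y8=False; an empty clause results — contradiction.
Every branch closes, so no satisfying assignment exists.

UNSATISFIABLE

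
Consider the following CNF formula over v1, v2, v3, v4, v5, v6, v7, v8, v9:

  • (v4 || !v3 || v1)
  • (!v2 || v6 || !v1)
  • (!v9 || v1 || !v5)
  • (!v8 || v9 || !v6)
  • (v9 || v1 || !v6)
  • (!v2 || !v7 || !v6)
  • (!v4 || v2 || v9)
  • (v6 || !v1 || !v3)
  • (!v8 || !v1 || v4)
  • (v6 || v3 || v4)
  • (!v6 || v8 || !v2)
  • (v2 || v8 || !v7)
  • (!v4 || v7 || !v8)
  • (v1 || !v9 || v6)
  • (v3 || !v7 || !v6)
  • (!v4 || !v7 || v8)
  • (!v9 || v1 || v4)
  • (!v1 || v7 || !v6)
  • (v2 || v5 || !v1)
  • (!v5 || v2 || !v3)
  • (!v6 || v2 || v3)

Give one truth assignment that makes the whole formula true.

v1=False, v2=True, v3=True, v4=True, v5=True, v6=False, v7=True, v8=True, v9=False

Check each clause:
  1. (v4 || v1 || !v3) — v4 is true.
  2. (!v2 || v6 || !v1) — !v1 is true.
  3. (v1 || !v5 || !v9) — !v9 is true.
  4. (!v6 || v9 || !v8) — !v6 is true.
  5. (v9 || v1 || !v6) — !v6 is true.
  6. (!v7 || !v6 || !v2) — !v6 is true.
  7. (!v4 || v2 || v9) — v2 is true.
  8. (!v1 || v6 || !v3) — !v1 is true.
  9. (v4 || !v8 || !v1) — v4 is true.
  10. (v4 || v3 || v6) — v3 is true.
  11. (!v2 || !v6 || v8) — v8 is true.
  12. (v8 || v2 || !v7) — v8 is true.
  13. (!v4 || !v8 || v7) — v7 is true.
  14. (!v9 || v6 || v1) — !v9 is true.
  15. (!v6 || v3 || !v7) — !v6 is true.
  16. (v8 || !v4 || !v7) — v8 is true.
  17. (v4 || v1 || !v9) — v4 is true.
  18. (!v1 || !v6 || v7) — !v6 is true.
  19. (v5 || !v1 || v2) — v2 is true.
  20. (!v3 || !v5 || v2) — v2 is true.
  21. (v2 || !v6 || v3) — v2 is true.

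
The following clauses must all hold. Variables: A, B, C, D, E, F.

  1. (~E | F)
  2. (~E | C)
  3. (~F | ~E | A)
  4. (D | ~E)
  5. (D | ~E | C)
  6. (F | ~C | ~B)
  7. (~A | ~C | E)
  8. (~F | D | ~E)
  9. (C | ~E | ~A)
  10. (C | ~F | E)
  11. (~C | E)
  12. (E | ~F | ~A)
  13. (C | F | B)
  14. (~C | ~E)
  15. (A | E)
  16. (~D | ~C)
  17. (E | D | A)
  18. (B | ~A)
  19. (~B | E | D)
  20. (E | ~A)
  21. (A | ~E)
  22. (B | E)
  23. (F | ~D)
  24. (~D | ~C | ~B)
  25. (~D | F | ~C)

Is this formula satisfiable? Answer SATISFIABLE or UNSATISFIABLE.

E = True:
  propagation gives F=True, C=True; an empty clause results — contradiction.
E = False:
  propagation gives C=False, F=False, B=True, A=True; an empty clause results — contradiction.
Every branch closes, so no satisfying assignment exists.

UNSATISFIABLE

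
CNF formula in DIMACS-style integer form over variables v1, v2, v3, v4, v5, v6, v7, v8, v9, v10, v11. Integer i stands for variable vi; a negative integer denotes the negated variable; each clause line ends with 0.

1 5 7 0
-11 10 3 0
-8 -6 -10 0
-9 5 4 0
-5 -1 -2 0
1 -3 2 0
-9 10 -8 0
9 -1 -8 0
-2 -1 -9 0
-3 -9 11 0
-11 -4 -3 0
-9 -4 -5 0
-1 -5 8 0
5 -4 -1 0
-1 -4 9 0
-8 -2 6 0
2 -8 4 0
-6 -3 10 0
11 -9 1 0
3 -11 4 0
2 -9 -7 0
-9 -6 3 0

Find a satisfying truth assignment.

v1 = 0, v2 = 0, v3 = 0, v4 = 1, v5 = 0, v6 = 0, v7 = 1, v8 = 0, v9 = 0, v10 = 1, v11 = 1

Check each clause:
  1. (v5 OR v7 OR v1) — v7 is true.
  2. (NOT v11 OR v10 OR v3) — v10 is true.
  3. (NOT v8 OR NOT v10 OR NOT v6) — NOT v8 is true.
  4. (v4 OR NOT v9 OR v5) — v4 is true.
  5. (NOT v5 OR NOT v1 OR NOT v2) — NOT v5 is true.
  6. (v1 OR v2 OR NOT v3) — NOT v3 is true.
  7. (NOT v8 OR v10 OR NOT v9) — NOT v8 is true.
  8. (NOT v1 OR NOT v8 OR v9) — NOT v8 is true.
  9. (NOT v9 OR NOT v2 OR NOT v1) — NOT v1 is true.
  10. (NOT v3 OR NOT v9 OR v11) — v11 is true.
  11. (NOT v4 OR NOT v11 OR NOT v3) — NOT v3 is true.
  12. (NOT v5 OR NOT v4 OR NOT v9) — NOT v5 is true.
  13. (v8 OR NOT v1 OR NOT v5) — NOT v5 is true.
  14. (NOT v1 OR v5 OR NOT v4) — NOT v1 is true.
  15. (NOT v4 OR NOT v1 OR v9) — NOT v1 is true.
  16. (NOT v8 OR v6 OR NOT v2) — NOT v8 is true.
  17. (v2 OR v4 OR NOT v8) — NOT v8 is true.
  18. (NOT v3 OR NOT v6 OR v10) — NOT v6 is true.
  19. (v1 OR v11 OR NOT v9) — v11 is true.
  20. (v3 OR NOT v11 OR v4) — v4 is true.
  21. (v2 OR NOT v7 OR NOT v9) — NOT v9 is true.
  22. (NOT v9 OR v3 OR NOT v6) — NOT v6 is true.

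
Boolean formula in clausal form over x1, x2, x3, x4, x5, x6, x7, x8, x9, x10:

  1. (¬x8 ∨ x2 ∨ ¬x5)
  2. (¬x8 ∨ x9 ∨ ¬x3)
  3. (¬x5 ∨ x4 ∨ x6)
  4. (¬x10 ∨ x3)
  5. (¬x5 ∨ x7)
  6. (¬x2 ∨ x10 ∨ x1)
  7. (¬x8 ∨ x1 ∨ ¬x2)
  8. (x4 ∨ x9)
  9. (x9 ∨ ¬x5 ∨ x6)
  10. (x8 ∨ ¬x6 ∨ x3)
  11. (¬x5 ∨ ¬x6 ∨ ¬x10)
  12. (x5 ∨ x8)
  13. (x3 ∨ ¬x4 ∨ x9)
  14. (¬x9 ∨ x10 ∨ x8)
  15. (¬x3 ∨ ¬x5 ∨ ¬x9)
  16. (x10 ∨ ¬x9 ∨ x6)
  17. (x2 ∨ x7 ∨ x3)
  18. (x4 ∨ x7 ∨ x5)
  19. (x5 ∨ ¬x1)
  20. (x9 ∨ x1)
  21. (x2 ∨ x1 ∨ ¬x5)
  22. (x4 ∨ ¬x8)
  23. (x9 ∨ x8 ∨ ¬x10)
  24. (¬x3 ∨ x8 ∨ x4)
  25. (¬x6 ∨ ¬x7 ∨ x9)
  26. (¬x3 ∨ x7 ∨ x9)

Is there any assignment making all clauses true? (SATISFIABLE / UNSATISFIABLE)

SATISFIABLE

Branch on x1: take x1 = False.
  then x9 is forced to True.
The remaining clauses are satisfied by x2 = False, x3 = True, x4 = True, x5 = False, x6 = False, x7 = True, x8 = True, x10 = True.
So x1=0  x2=0  x3=1  x4=1  x5=0  x6=0  x7=1  x8=1  x9=1  x10=1 is a satisfying assignment.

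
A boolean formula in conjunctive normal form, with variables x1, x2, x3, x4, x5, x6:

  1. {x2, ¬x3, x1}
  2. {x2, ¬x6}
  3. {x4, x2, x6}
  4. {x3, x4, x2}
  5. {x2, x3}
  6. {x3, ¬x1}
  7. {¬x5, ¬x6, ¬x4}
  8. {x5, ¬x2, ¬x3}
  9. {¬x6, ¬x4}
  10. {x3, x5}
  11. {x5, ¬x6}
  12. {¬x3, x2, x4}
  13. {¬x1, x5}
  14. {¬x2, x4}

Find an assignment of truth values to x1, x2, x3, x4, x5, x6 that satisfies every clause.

x1=0, x2=1, x3=1, x4=1, x5=1, x6=0

Branch on x1: take x1 = False.
Set x2 = True and propagate.
  then x4 is forced to True.
  then x6 is forced to False.
Try x3 = True.
  then x5 is forced to True.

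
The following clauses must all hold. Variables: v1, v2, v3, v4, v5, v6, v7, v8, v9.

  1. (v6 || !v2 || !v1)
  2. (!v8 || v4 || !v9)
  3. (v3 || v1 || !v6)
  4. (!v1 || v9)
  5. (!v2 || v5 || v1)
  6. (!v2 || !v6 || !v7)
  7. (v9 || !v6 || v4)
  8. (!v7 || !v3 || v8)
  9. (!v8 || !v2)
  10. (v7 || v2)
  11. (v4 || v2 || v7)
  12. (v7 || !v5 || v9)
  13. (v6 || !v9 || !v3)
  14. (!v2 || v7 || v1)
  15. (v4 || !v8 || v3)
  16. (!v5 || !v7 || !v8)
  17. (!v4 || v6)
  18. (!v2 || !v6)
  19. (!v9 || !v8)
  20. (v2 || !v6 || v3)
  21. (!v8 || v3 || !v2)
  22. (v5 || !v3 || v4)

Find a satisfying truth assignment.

v1=1, v2=0, v3=0, v4=0, v5=0, v6=0, v7=1, v8=0, v9=1

Check each clause:
  1. (!v1 || !v2 || v6) — !v2 is true.
  2. (!v8 || v4 || !v9) — !v8 is true.
  3. (v1 || v3 || !v6) — v1 is true.
  4. (!v1 || v9) — v9 is true.
  5. (!v2 || v5 || v1) — v1 is true.
  6. (!v6 || !v2 || !v7) — !v6 is true.
  7. (v4 || !v6 || v9) — v9 is true.
  8. (v8 || !v3 || !v7) — !v3 is true.
  9. (!v8 || !v2) — !v8 is true.
  10. (v7 || v2) — v7 is true.
  11. (v4 || v7 || v2) — v7 is true.
  12. (v9 || v7 || !v5) — v9 is true.
  13. (!v3 || !v9 || v6) — !v3 is true.
  14. (v1 || !v2 || v7) — v1 is true.
  15. (!v8 || v3 || v4) — !v8 is true.
  16. (!v8 || !v5 || !v7) — !v8 is true.
  17. (v6 || !v4) — !v4 is true.
  18. (!v6 || !v2) — !v6 is true.
  19. (!v9 || !v8) — !v8 is true.
  20. (v2 || !v6 || v3) — !v6 is true.
  21. (v3 || !v8 || !v2) — !v8 is true.
  22. (!v3 || v5 || v4) — !v3 is true.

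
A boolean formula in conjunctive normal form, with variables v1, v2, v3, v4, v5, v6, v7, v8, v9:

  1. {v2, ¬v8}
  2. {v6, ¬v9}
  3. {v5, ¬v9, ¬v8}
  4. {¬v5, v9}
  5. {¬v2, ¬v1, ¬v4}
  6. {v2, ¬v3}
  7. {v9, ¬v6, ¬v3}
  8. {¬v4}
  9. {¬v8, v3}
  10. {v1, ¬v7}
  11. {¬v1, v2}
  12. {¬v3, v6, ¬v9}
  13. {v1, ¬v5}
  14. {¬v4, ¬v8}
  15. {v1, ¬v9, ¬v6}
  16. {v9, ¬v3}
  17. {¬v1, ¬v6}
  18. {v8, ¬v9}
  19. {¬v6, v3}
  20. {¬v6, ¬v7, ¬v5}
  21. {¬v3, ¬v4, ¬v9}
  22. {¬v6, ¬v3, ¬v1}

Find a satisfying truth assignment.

The clause (¬v4) is unit: v4 must be False.
v2 occurs only positively in the remaining clauses — set v2 = True.
v7 occurs only negated in the remaining clauses — set v7 = False.
Branch on v1: take v1 = True.
  then v6 is forced to False.
  then v9 is forced to False.
  then v5 is forced to False.
  then v3 is forced to False.
  then v8 is forced to False.
Every clause has at least one true literal under this assignment.

v1 = T, v2 = T, v3 = F, v4 = F, v5 = F, v6 = F, v7 = F, v8 = F, v9 = F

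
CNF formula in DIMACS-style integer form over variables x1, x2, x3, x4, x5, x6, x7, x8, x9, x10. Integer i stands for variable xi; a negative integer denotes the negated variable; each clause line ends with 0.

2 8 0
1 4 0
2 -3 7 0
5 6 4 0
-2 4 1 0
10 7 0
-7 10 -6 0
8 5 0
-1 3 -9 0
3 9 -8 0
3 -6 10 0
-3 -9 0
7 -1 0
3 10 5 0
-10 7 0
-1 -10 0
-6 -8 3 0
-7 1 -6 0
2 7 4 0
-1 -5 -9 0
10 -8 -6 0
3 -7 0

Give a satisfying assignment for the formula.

x1 = 0, x2 = 0, x3 = 1, x4 = 1, x5 = 0, x6 = 0, x7 = 1, x8 = 1, x9 = 0, x10 = 1

x4 occurs only positively in the remaining clauses — set x4 = True.
Set x1 = False and propagate.
The remaining clauses are satisfied by x2 = False, x3 = True, x5 = False, x6 = False, x7 = True, x8 = True, x9 = False, x10 = True.
Check each clause:
  1. (x2 OR x8) — x8 is true.
  2. (x4 OR x1) — x4 is true.
  3. (x2 OR x7 OR NOT x3) — x7 is true.
  4. (x5 OR x4 OR x6) — x4 is true.
  5. (x4 OR x1 OR NOT x2) — x4 is true.
  6. (x10 OR x7) — x10 is true.
  7. (NOT x7 OR x10 OR NOT x6) — x10 is true.
  8. (x5 OR x8) — x8 is true.
  9. (NOT x1 OR NOT x9 OR x3) — x3 is true.
  10. (x9 OR x3 OR NOT x8) — x3 is true.
  11. (NOT x6 OR x3 OR x10) — NOT x6 is true.
  12. (NOT x9 OR NOT x3) — NOT x9 is true.
  13. (x7 OR NOT x1) — NOT x1 is true.
  14. (x5 OR x10 OR x3) — x10 is true.
  15. (x7 OR NOT x10) — x7 is true.
  16. (NOT x10 OR NOT x1) — NOT x1 is true.
  17. (x3 OR NOT x6 OR NOT x8) — NOT x6 is true.
  18. (NOT x6 OR NOT x7 OR x1) — NOT x6 is true.
  19. (x7 OR x2 OR x4) — x4 is true.
  20. (NOT x1 OR NOT x5 OR NOT x9) — NOT x5 is true.
  21. (NOT x8 OR x10 OR NOT x6) — x10 is true.
  22. (x3 OR NOT x7) — x3 is true.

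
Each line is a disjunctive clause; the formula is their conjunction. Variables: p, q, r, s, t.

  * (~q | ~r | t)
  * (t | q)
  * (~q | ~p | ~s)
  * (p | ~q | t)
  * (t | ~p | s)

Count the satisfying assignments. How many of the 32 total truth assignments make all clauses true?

14

Split on q, then t.
  q=1, t=1: r free; 3 ways for (p,s) × 2^1 = 6.
  q=1, t=0: a clause becomes empty — 0.
  q=0, t=1: p, r, s free → 2^3 = 8.
  q=0, t=0: a clause becomes empty — 0.
Total: 6 + 0 + 8 + 0 = 14.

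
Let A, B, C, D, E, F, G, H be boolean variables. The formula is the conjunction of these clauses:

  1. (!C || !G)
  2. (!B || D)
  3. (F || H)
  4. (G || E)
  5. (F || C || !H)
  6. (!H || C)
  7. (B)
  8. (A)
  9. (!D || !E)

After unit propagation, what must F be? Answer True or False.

Unit clause (B) sets B = True.
(!B || D) with B = True leaves only D, so D = True.
(A) is a unit clause: A = True.
(!E || !D): since D = True, the clause reduces to (!E). E = False.
In (G || E), E is now false; G must hold, so G = True.
From (!G || !C) and G = True: C = False.
From (!H || C) and C = False: H = False.
(F || H): since H = False, the clause reduces to (F). F = True.

True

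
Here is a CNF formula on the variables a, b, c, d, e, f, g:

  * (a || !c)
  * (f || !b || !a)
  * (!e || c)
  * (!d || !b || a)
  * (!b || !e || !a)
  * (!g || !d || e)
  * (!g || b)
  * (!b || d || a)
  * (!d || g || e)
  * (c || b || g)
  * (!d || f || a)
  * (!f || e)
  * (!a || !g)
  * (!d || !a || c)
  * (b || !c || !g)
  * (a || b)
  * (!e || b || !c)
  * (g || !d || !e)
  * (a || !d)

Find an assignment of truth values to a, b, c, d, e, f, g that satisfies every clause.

a = 1, b = 0, c = 1, d = 0, e = 0, f = 0, g = 0

Check each clause:
  1. (a || !c) — a is true.
  2. (!a || f || !b) — !b is true.
  3. (!e || c) — c is true.
  4. (!d || a || !b) — a is true.
  5. (!a || !b || !e) — !e is true.
  6. (!d || e || !g) — !g is true.
  7. (b || !g) — !g is true.
  8. (d || !b || a) — a is true.
  9. (e || g || !d) — !d is true.
  10. (g || c || b) — c is true.
  11. (!d || a || f) — a is true.
  12. (!f || e) — !f is true.
  13. (!g || !a) — !g is true.
  14. (c || !d || !a) — c is true.
  15. (!g || !c || b) — !g is true.
  16. (a || b) — a is true.
  17. (!c || b || !e) — !e is true.
  18. (!d || g || !e) — !e is true.
  19. (!d || a) — a is true.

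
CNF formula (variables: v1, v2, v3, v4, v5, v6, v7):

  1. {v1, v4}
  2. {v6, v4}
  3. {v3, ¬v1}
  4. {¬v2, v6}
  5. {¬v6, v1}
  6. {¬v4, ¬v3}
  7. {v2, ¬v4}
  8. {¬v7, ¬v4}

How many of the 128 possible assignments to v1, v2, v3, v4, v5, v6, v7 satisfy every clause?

8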